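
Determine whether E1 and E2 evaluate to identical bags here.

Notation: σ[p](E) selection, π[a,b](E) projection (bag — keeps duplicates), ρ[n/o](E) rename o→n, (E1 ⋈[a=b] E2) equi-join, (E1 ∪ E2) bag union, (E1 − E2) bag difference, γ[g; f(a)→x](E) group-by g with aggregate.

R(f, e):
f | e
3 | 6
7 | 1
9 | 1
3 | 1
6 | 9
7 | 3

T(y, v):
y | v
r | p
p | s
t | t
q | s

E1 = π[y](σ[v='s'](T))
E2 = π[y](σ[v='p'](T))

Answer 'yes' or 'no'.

E1 stepwise |·|:
  T → 4
  σ[v='s'](T) → 2
  π[y](σ[v='s'](T)) → 2
E2 stepwise |·|:
  T → 4
  σ[v='p'](T) → 1
  π[y](σ[v='p'](T)) → 1

E1 result:
y
p
q
E2 result:
y
r
Witness: ('p',) appears 1× in E1 but 0× in E2.

no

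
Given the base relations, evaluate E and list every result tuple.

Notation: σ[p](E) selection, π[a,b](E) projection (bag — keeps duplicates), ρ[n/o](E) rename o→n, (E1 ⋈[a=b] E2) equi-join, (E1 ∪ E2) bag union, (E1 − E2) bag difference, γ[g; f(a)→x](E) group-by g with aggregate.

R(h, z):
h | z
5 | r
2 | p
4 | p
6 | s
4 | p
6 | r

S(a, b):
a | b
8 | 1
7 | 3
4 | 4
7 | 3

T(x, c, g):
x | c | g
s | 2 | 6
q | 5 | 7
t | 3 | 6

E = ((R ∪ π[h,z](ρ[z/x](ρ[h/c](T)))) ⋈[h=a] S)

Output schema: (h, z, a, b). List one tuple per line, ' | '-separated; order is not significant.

Stepwise |·|:
  R → 6
  T → 3
  ρ[h/c](T) → 3
  ρ[z/x](ρ[h/c](T)) → 3
  π[h,z](ρ[z/x](ρ[h/c](T))) → 3
  (R ∪ π[h,z](ρ[z/x](ρ[h/c](T)))) → 9
  S → 4
  ((R ∪ π[h,z](ρ[z/x](ρ[h/c](T)))) ⋈[h=a] S) → 2

== RESULT ==
h | z | a | b
4 | p | 4 | 4
4 | p | 4 | 4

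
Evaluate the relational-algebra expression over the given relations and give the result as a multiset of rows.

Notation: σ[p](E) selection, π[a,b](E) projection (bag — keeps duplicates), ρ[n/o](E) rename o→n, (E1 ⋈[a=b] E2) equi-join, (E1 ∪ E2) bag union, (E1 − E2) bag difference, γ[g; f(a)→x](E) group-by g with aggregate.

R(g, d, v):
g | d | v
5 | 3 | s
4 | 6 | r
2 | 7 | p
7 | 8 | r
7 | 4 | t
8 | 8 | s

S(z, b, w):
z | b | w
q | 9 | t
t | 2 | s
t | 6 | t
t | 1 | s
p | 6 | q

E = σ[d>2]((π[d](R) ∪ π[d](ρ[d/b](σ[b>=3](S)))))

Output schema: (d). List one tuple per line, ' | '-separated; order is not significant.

Per-node cardinality:
  R → 6
  π[d](R) → 6
  S → 5
  σ[b>=3](S) → 3
  ρ[d/b](σ[b>=3](S)) → 3
  π[d](ρ[d/b](σ[b>=3](S))) → 3
  (π[d](R) ∪ π[d](ρ[d/b](σ[b>=3](S)))) → 9
  σ[d>2]((π[d](R) ∪ π[d](ρ[d/b](σ[b>=3](S))))) → 9

== RESULT ==
d
3
4
6
6
6
7
8
8
9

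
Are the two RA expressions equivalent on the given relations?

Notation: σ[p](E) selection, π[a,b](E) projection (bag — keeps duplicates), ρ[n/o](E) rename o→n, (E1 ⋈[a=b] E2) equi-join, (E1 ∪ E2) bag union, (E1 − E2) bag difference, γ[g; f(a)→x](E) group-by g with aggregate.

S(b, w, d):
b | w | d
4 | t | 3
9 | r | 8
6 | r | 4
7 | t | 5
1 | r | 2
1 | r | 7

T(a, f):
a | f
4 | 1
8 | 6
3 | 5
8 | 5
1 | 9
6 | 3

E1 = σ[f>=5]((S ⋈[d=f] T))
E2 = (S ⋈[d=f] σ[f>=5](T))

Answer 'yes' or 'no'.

E1 stepwise |·|:
  S → 6
  T → 6
  (S ⋈[d=f] T) → 3
  σ[f>=5]((S ⋈[d=f] T)) → 2
E2 stepwise |·|:
  S → 6
  T → 6
  σ[f>=5](T) → 4
  (S ⋈[d=f] σ[f>=5](T)) → 2

E1 and E2 produce the same multiset:
b | w | d | a | f
7 | t | 5 | 3 | 5
7 | t | 5 | 8 | 5

yes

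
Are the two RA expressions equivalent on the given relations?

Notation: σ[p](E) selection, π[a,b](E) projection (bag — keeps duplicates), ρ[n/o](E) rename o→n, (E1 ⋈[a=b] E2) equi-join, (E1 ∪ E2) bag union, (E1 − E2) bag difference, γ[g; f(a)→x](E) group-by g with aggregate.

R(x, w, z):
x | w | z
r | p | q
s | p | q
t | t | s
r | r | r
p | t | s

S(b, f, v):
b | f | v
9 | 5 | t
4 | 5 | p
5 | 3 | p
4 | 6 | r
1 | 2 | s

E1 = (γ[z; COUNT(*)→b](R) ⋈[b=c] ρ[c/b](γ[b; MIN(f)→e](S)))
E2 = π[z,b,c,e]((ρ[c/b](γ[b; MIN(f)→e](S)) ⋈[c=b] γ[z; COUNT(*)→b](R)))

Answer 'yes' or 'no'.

E1 row counts bottom-up:
  R → 5
  γ[z; COUNT(*)→b](R) → 3
  S → 5
  γ[b; MIN(f)→e](S) → 4
  ρ[c/b](γ[b; MIN(f)→e](S)) → 4
  (γ[z; COUNT(*)→b](R) ⋈[b=c] ρ[c/b](γ[b; MIN(f)→e](S))) → 1
E2 row counts bottom-up:
  S → 5
  γ[b; MIN(f)→e](S) → 4
  ρ[c/b](γ[b; MIN(f)→e](S)) → 4
  R → 5
  γ[z; COUNT(*)→b](R) → 3
  (ρ[c/b](γ[b; MIN(f)→e](S)) ⋈[c=b] γ[z; COUNT(*)→b](R)) → 1
  π[z,b,c,e]((ρ[c/b](γ[b; MIN(f)→e](S)) ⋈[c=b] γ[z; COUNT(*)→b](R))) → 1

E1 and E2 produce the same multiset:
z | b | c | e
r | 1 | 1 | 2

yes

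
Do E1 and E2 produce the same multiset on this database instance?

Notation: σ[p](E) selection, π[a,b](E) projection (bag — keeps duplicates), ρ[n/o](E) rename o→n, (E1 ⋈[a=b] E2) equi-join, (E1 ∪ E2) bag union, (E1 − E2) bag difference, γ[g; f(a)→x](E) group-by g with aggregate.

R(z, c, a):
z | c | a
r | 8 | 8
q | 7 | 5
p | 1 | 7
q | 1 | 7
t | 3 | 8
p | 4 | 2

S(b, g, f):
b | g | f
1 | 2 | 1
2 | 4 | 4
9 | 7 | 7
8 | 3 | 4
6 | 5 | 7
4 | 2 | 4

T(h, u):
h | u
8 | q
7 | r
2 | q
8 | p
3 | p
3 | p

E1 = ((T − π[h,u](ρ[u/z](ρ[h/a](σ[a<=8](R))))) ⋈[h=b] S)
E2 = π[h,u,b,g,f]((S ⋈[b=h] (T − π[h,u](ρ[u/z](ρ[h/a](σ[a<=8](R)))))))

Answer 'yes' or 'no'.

E1 per-node cardinality:
  T → 6
  R → 6
  σ[a<=8](R) → 6
  ρ[h/a](σ[a<=8](R)) → 6
  ρ[u/z](ρ[h/a](σ[a<=8](R))) → 6
  π[h,u](ρ[u/z](ρ[h/a](σ[a<=8](R)))) → 6
  (T − π[h,u](ρ[u/z](ρ[h/a](σ[a<=8](R))))) → 6
  S → 6
  ((T − π[h,u](ρ[u/z](ρ[h/a](σ[a<=8](R))))) ⋈[h=b] S) → 3
E2 per-node cardinality:
  S → 6
  T → 6
  R → 6
  σ[a<=8](R) → 6
  ρ[h/a](σ[a<=8](R)) → 6
  ρ[u/z](ρ[h/a](σ[a<=8](R))) → 6
  π[h,u](ρ[u/z](ρ[h/a](σ[a<=8](R)))) → 6
  (T − π[h,u](ρ[u/z](ρ[h/a](σ[a<=8](R))))) → 6
  (S ⋈[b=h] (T − π[h,u](ρ[u/z](ρ[h/a](σ[a<=8](R)))))) → 3
  π[h,u,b,g,f]((S ⋈[b=h] (T − π[h,u](ρ[u/z](ρ[h/a](σ[a<=8](R))))))) → 3

E1 and E2 produce the same multiset:
h | u | b | g | f
2 | q | 2 | 4 | 4
8 | p | 8 | 3 | 4
8 | q | 8 | 3 | 4

yes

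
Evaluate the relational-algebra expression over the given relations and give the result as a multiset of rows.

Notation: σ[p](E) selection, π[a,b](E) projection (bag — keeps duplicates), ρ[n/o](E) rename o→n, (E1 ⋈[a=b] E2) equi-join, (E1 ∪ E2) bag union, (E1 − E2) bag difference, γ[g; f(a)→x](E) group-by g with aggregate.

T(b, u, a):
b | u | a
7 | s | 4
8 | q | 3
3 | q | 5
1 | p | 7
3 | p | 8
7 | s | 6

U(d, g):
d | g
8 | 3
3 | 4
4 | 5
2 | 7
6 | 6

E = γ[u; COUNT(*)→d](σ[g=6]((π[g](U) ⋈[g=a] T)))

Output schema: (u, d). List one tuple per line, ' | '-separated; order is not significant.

Stepwise |·|:
  U → 5
  π[g](U) → 5
  T → 6
  (π[g](U) ⋈[g=a] T) → 5
  σ[g=6]((π[g](U) ⋈[g=a] T)) → 1
  γ[u; COUNT(*)→d](σ[g=6]((π[g](U) ⋈[g=a] T))) → 1

== RESULT ==
u | d
s | 1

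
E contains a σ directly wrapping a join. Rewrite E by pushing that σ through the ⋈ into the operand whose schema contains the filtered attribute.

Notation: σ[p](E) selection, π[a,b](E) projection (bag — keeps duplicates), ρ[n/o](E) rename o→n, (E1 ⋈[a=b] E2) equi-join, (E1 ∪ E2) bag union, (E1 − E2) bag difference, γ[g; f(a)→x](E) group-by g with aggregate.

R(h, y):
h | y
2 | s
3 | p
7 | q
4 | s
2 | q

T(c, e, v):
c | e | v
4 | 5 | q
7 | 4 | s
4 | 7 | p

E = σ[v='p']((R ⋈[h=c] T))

σ filters on v, owned by the right side.
E' = (R ⋈[h=c] σ[v='p'](T))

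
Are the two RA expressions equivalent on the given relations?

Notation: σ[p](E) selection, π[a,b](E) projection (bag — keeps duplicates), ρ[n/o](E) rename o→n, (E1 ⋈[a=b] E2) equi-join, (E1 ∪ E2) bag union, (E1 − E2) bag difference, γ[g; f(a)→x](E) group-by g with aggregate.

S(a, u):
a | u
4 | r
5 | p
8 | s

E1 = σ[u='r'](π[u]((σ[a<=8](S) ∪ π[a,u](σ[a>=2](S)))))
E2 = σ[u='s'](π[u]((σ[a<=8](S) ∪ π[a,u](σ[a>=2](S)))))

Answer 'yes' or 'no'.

E1 per-node cardinality:
  S → 3
  σ[a<=8](S) → 3
  S → 3
  σ[a>=2](S) → 3
  π[a,u](σ[a>=2](S)) → 3
  (σ[a<=8](S) ∪ π[a,u](σ[a>=2](S))) → 6
  π[u]((σ[a<=8](S) ∪ π[a,u](σ[a>=2](S)))) → 6
  σ[u='r'](π[u]((σ[a<=8](S) ∪ π[a,u](σ[a>=2](S))))) → 2
E2 per-node cardinality:
  S → 3
  σ[a<=8](S) → 3
  S → 3
  σ[a>=2](S) → 3
  π[a,u](σ[a>=2](S)) → 3
  (σ[a<=8](S) ∪ π[a,u](σ[a>=2](S))) → 6
  π[u]((σ[a<=8](S) ∪ π[a,u](σ[a>=2](S)))) → 6
  σ[u='s'](π[u]((σ[a<=8](S) ∪ π[a,u](σ[a>=2](S))))) → 2

E1 result:
u
r
r
E2 result:
u
s
s
Witness: ('s',) appears 0× in E1 but 2× in E2.

no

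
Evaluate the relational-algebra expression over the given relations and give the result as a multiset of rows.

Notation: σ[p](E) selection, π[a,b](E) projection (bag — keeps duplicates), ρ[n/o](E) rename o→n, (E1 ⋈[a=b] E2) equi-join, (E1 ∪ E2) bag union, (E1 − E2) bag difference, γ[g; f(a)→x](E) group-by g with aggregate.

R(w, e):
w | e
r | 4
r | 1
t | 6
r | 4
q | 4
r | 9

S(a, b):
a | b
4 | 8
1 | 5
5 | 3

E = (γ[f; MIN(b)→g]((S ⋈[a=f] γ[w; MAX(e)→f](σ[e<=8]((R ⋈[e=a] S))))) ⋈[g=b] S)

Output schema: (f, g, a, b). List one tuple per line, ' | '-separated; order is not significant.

Row counts bottom-up:
  S → 3
  R → 6
  S → 3
  (R ⋈[e=a] S) → 4
  σ[e<=8]((R ⋈[e=a] S)) → 4
  γ[w; MAX(e)→f](σ[e<=8]((R ⋈[e=a] S))) → 2
  (S ⋈[a=f] γ[w; MAX(e)→f](σ[e<=8]((R ⋈[e=a] S)))) → 2
  γ[f; MIN(b)→g]((S ⋈[a=f] γ[w; MAX(e)→f](σ[e<=8]((R ⋈[e=a] S))))) → 1
  S → 3
  (γ[f; MIN(b)→g]((S ⋈[a=f] γ[w; MAX(e)→f](σ[e<=8]((R ⋈[e=a] S))))) ⋈[g=b] S) → 1

== RESULT ==
f | g | a | b
4 | 8 | 4 | 8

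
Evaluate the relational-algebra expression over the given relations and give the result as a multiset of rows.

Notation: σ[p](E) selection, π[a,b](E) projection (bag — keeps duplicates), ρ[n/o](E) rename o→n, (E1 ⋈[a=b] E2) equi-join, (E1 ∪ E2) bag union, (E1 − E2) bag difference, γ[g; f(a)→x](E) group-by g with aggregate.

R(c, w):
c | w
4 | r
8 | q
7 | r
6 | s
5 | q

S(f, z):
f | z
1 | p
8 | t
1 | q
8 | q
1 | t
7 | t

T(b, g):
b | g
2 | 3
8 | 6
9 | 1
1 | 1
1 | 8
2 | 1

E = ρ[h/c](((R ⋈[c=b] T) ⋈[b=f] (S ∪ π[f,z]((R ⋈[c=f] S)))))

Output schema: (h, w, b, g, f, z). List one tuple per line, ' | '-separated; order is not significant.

Row counts bottom-up:
  R → 5
  T → 6
  (R ⋈[c=b] T) → 1
  S → 6
  R → 5
  S → 6
  (R ⋈[c=f] S) → 3
  π[f,z]((R ⋈[c=f] S)) → 3
  (S ∪ π[f,z]((R ⋈[c=f] S))) → 9
  ((R ⋈[c=b] T) ⋈[b=f] (S ∪ π[f,z]((R ⋈[c=f] S)))) → 4
  ρ[h/c](((R ⋈[c=b] T) ⋈[b=f] (S ∪ π[f,z]((R ⋈[c=f] S))))) → 4

== RESULT ==
h | w | b | g | f | z
8 | q | 8 | 6 | 8 | q
8 | q | 8 | 6 | 8 | q
8 | q | 8 | 6 | 8 | t
8 | q | 8 | 6 | 8 | t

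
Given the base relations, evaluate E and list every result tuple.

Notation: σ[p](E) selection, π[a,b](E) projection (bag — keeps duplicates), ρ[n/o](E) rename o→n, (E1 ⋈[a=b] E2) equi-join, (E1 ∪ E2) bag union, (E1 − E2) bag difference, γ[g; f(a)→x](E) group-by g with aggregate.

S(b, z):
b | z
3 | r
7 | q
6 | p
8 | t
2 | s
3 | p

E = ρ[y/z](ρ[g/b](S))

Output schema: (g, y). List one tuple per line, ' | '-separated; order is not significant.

Per-node cardinality:
  S → 6
  ρ[g/b](S) → 6
  ρ[y/z](ρ[g/b](S)) → 6

== RESULT ==
g | y
2 | s
3 | p
3 | r
6 | p
7 | q
8 | t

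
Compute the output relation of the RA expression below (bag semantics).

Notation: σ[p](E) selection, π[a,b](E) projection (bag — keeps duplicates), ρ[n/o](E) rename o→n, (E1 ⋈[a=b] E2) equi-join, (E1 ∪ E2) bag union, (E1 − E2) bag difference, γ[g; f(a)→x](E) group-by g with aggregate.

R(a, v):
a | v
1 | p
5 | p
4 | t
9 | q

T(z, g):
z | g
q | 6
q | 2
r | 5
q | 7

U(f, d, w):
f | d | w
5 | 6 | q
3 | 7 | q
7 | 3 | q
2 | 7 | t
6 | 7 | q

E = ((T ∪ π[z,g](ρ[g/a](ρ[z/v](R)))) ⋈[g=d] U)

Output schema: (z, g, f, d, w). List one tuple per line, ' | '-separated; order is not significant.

Per-node cardinality:
  T → 4
  R → 4
  ρ[z/v](R) → 4
  ρ[g/a](ρ[z/v](R)) → 4
  π[z,g](ρ[g/a](ρ[z/v](R))) → 4
  (T ∪ π[z,g](ρ[g/a](ρ[z/v](R)))) → 8
  U → 5
  ((T ∪ π[z,g](ρ[g/a](ρ[z/v](R)))) ⋈[g=d] U) → 4

== RESULT ==
z | g | f | d | w
q | 6 | 5 | 6 | q
q | 7 | 2 | 7 | t
q | 7 | 3 | 7 | q
q | 7 | 6 | 7 | q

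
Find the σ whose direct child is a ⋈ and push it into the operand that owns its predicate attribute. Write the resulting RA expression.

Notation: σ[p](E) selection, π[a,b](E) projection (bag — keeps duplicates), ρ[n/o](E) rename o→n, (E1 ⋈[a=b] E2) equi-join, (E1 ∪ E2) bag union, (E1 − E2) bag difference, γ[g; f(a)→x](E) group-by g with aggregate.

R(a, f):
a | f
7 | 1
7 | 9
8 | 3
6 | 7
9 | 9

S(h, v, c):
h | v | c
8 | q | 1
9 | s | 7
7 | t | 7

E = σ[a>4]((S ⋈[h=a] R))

σ filters on a, owned by the right side.
E' = (S ⋈[h=a] σ[a>4](R))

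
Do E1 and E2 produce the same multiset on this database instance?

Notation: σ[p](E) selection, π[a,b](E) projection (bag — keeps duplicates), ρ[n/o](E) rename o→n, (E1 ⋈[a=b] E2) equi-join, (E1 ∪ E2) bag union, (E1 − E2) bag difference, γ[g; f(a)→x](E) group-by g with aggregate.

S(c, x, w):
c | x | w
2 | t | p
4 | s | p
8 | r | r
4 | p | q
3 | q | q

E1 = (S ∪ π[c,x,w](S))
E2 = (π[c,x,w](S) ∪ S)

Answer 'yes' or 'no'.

E1 per-node cardinality:
  S → 5
  S → 5
  π[c,x,w](S) → 5
  (S ∪ π[c,x,w](S)) → 10
E2 per-node cardinality:
  S → 5
  π[c,x,w](S) → 5
  S → 5
  (π[c,x,w](S) ∪ S) → 10

E1 and E2 produce the same multiset:
c | x | w
2 | t | p
2 | t | p
3 | q | q
3 | q | q
4 | p | q
4 | p | q
4 | s | p
4 | s | p
8 | r | r
8 | r | r

yes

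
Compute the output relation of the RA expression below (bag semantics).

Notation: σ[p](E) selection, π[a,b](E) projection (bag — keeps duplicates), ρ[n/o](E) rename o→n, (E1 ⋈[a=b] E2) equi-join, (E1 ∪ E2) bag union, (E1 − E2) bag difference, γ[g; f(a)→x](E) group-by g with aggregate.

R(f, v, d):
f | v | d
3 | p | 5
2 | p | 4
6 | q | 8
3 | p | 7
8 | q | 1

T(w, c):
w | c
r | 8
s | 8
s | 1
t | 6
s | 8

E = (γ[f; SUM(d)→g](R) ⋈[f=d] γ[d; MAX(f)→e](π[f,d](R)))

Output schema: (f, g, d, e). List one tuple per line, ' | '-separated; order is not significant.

Subexpression sizes:
  R → 5
  γ[f; SUM(d)→g](R) → 4
  R → 5
  π[f,d](R) → 5
  γ[d; MAX(f)→e](π[f,d](R)) → 5
  (γ[f; SUM(d)→g](R) ⋈[f=d] γ[d; MAX(f)→e](π[f,d](R))) → 1

== RESULT ==
f | g | d | e
8 | 1 | 8 | 6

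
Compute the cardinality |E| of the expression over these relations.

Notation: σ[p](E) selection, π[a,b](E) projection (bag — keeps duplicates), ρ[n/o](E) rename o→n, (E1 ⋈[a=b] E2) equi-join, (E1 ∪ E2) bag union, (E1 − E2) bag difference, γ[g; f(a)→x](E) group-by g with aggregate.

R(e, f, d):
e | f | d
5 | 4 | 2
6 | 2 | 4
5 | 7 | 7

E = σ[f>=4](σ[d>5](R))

Stepwise |·|:
  R → 3
  σ[d>5](R) → 1
  σ[f>=4](σ[d>5](R)) → 1

|E| = 1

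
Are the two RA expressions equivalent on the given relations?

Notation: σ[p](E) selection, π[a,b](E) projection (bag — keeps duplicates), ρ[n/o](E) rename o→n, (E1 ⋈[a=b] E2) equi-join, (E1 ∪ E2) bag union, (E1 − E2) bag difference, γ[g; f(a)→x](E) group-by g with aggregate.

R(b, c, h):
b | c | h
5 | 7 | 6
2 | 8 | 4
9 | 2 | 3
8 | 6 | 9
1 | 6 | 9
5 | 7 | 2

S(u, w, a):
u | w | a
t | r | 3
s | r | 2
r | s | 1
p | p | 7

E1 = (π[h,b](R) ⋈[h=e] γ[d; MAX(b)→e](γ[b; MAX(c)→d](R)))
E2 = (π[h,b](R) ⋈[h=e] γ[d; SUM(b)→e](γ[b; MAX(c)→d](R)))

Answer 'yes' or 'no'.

E1 stepwise |·|:
  R → 6
  π[h,b](R) → 6
  R → 6
  γ[b; MAX(c)→d](R) → 5
  γ[d; MAX(b)→e](γ[b; MAX(c)→d](R)) → 4
  (π[h,b](R) ⋈[h=e] γ[d; MAX(b)→e](γ[b; MAX(c)→d](R))) → 3
E2 stepwise |·|:
  R → 6
  π[h,b](R) → 6
  R → 6
  γ[b; MAX(c)→d](R) → 5
  γ[d; SUM(b)→e](γ[b; MAX(c)→d](R)) → 4
  (π[h,b](R) ⋈[h=e] γ[d; SUM(b)→e](γ[b; MAX(c)→d](R))) → 5

E1 result:
h | b | d | e
2 | 5 | 8 | 2
9 | 1 | 2 | 9
9 | 8 | 2 | 9
E2 result:
h | b | d | e
2 | 5 | 8 | 2
9 | 1 | 2 | 9
9 | 1 | 6 | 9
9 | 8 | 2 | 9
9 | 8 | 6 | 9
Witness: (9, 1, 6, 9) appears 0× in E1 but 1× in E2.

no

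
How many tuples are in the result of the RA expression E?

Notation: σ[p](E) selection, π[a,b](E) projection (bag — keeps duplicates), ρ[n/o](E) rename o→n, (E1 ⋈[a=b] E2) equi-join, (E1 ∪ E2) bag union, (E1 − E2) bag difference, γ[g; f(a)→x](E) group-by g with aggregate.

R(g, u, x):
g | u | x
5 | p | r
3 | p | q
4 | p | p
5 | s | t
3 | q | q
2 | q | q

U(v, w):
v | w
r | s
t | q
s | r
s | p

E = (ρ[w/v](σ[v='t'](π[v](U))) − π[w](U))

Stepwise |·|:
  U → 4
  π[v](U) → 4
  σ[v='t'](π[v](U)) → 1
  ρ[w/v](σ[v='t'](π[v](U))) → 1
  U → 4
  π[w](U) → 4
  (ρ[w/v](σ[v='t'](π[v](U))) − π[w](U)) → 1

|E| = 1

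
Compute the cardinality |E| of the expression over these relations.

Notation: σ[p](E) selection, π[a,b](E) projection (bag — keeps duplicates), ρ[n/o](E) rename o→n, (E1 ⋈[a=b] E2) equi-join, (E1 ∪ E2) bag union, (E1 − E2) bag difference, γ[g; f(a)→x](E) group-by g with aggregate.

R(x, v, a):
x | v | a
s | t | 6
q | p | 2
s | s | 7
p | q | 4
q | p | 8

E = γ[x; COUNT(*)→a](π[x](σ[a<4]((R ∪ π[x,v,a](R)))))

Subexpression sizes:
  R → 5
  R → 5
  π[x,v,a](R) → 5
  (R ∪ π[x,v,a](R)) → 10
  σ[a<4]((R ∪ π[x,v,a](R))) → 2
  π[x](σ[a<4]((R ∪ π[x,v,a](R)))) → 2
  γ[x; COUNT(*)→a](π[x](σ[a<4]((R ∪ π[x,v,a](R))))) → 1

|E| = 1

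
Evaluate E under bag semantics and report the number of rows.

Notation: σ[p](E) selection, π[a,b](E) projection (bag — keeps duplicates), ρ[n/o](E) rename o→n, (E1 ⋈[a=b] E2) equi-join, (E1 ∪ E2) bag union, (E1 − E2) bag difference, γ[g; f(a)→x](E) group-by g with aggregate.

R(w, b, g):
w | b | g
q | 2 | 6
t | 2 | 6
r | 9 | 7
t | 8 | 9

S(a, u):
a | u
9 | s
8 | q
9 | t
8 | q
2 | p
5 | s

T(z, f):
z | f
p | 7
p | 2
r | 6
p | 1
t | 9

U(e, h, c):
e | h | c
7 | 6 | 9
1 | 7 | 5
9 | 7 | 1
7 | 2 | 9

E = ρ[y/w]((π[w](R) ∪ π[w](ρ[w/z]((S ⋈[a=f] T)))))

Subexpression sizes:
  R → 4
  π[w](R) → 4
  S → 6
  T → 5
  (S ⋈[a=f] T) → 3
  ρ[w/z]((S ⋈[a=f] T)) → 3
  π[w](ρ[w/z]((S ⋈[a=f] T))) → 3
  (π[w](R) ∪ π[w](ρ[w/z]((S ⋈[a=f] T)))) → 7
  ρ[y/w]((π[w](R) ∪ π[w](ρ[w/z]((S ⋈[a=f] T))))) → 7

|E| = 7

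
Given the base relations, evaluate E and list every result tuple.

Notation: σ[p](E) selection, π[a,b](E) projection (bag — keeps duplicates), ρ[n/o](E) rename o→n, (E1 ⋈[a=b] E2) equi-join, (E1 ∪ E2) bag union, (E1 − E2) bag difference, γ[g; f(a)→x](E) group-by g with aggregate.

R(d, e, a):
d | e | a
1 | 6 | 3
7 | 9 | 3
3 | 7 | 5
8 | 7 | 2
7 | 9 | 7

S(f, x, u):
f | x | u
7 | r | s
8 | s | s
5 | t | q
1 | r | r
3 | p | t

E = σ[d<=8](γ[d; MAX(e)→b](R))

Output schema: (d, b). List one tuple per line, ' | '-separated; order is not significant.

Per-node cardinality:
  R → 5
  γ[d; MAX(e)→b](R) → 4
  σ[d<=8](γ[d; MAX(e)→b](R)) → 4

== RESULT ==
d | b
1 | 6
3 | 7
7 | 9
8 | 7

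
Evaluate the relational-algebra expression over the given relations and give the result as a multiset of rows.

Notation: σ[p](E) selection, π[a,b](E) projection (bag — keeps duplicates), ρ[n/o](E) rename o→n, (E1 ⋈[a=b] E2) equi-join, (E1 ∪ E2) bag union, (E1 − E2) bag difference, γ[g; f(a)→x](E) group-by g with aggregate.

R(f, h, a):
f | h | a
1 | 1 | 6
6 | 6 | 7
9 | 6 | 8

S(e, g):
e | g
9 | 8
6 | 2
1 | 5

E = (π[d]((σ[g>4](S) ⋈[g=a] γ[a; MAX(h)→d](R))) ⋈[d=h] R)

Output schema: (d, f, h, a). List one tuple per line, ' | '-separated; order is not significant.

Subexpression sizes:
  S → 3
  σ[g>4](S) → 2
  R → 3
  γ[a; MAX(h)→d](R) → 3
  (σ[g>4](S) ⋈[g=a] γ[a; MAX(h)→d](R)) → 1
  π[d]((σ[g>4](S) ⋈[g=a] γ[a; MAX(h)→d](R))) → 1
  R → 3
  (π[d]((σ[g>4](S) ⋈[g=a] γ[a; MAX(h)→d](R))) ⋈[d=h] R) → 2

== RESULT ==
d | f | h | a
6 | 6 | 6 | 7
6 | 9 | 6 | 8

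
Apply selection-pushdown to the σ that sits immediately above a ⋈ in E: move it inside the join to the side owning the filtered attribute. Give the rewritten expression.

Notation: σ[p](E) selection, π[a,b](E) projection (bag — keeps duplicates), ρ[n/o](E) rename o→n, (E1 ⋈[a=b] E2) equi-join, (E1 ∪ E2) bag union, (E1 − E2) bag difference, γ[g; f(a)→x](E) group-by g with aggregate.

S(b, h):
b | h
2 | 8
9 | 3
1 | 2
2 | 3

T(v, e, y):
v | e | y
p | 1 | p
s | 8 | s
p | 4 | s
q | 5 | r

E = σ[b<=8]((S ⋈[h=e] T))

σ filters on b, owned by the left side.
E' = (σ[b<=8](S) ⋈[h=e] T)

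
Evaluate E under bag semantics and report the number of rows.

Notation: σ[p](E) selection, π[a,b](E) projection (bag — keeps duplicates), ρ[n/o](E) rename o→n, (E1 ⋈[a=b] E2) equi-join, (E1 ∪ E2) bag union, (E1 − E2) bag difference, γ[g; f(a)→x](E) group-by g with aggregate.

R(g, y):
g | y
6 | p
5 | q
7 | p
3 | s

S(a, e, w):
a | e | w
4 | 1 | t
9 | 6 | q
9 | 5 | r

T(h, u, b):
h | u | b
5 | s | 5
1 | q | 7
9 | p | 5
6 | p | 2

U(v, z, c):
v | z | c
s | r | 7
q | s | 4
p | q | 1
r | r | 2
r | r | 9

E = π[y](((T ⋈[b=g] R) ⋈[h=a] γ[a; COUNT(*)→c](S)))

Stepwise |·|:
  T → 4
  R → 4
  (T ⋈[b=g] R) → 3
  S → 3
  γ[a; COUNT(*)→c](S) → 2
  ((T ⋈[b=g] R) ⋈[h=a] γ[a; COUNT(*)→c](S)) → 1
  π[y](((T ⋈[b=g] R) ⋈[h=a] γ[a; COUNT(*)→c](S))) → 1

|E| = 1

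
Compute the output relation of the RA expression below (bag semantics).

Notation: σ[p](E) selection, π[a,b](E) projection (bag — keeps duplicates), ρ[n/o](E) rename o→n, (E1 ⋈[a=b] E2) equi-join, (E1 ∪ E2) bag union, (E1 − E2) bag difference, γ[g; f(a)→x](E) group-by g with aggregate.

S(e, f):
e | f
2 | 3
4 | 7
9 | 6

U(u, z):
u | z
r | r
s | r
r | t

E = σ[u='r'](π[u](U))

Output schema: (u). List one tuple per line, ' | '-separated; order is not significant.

Subexpression sizes:
  U → 3
  π[u](U) → 3
  σ[u='r'](π[u](U)) → 2

== RESULT ==
u
r
r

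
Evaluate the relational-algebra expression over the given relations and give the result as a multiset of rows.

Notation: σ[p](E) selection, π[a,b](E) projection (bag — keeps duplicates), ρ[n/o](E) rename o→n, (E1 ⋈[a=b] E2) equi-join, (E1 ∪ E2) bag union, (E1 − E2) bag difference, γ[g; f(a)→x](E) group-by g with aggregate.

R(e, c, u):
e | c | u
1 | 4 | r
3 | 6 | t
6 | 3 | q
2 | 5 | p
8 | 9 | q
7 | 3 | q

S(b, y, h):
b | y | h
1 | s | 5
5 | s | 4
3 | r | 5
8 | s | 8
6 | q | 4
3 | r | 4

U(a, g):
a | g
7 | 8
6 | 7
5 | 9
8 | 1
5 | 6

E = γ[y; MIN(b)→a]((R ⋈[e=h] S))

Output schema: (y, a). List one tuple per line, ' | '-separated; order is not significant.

Per-node cardinality:
  R → 6
  S → 6
  (R ⋈[e=h] S) → 1
  γ[y; MIN(b)→a]((R ⋈[e=h] S)) → 1

== RESULT ==
y | a
s | 8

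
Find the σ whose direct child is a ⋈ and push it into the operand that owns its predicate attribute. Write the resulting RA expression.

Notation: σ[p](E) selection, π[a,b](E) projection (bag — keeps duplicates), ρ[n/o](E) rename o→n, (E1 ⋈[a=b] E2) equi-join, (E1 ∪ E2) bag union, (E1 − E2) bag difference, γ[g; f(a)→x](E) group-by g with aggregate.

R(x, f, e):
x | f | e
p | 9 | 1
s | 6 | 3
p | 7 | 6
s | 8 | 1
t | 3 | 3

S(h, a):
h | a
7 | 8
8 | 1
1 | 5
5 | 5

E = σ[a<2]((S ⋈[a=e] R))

σ filters on a, owned by the left side.
E' = (σ[a<2](S) ⋈[a=e] R)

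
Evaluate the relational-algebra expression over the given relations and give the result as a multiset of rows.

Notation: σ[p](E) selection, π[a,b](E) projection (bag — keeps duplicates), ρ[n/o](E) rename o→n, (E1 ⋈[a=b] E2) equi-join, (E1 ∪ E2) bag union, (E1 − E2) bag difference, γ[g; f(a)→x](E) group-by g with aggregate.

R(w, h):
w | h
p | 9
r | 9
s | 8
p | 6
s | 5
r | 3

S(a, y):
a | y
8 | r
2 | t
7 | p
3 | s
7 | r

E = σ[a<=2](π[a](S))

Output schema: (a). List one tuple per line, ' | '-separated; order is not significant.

Stepwise |·|:
  S → 5
  π[a](S) → 5
  σ[a<=2](π[a](S)) → 1

== RESULT ==
a
2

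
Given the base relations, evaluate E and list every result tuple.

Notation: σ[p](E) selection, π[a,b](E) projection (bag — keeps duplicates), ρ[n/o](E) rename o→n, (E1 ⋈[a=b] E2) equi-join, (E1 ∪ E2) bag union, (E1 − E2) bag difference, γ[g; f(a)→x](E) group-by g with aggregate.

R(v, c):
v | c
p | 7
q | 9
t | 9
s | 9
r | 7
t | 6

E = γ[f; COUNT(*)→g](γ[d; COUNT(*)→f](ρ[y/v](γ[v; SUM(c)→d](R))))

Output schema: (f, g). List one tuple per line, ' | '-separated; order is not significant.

Row counts bottom-up:
  R → 6
  γ[v; SUM(c)→d](R) → 5
  ρ[y/v](γ[v; SUM(c)→d](R)) → 5
  γ[d; COUNT(*)→f](ρ[y/v](γ[v; SUM(c)→d](R))) → 3
  γ[f; COUNT(*)→g](γ[d; COUNT(*)→f](ρ[y/v](γ[v; SUM(c)→d](R)))) → 2

== RESULT ==
f | g
1 | 1
2 | 2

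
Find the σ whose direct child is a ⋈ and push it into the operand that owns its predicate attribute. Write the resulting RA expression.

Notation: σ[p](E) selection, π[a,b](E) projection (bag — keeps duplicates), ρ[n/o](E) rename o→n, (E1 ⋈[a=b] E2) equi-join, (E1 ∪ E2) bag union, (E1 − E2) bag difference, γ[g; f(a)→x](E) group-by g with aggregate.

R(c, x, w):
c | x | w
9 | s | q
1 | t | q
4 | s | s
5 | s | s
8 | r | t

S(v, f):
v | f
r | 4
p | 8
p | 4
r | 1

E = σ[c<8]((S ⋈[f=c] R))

σ filters on c, owned by the right side.
E' = (S ⋈[f=c] σ[c<8](R))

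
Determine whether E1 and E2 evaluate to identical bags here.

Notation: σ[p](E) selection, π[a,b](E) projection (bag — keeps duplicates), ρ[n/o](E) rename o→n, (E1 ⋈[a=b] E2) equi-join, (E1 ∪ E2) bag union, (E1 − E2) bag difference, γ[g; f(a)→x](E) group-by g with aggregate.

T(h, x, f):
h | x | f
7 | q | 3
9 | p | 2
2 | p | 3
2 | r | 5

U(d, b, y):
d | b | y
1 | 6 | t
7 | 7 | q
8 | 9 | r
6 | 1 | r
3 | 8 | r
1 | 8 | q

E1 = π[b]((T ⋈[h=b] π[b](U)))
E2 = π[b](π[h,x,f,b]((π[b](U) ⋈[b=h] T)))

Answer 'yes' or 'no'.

E1 stepwise |·|:
  T → 4
  U → 6
  π[b](U) → 6
  (T ⋈[h=b] π[b](U)) → 2
  π[b]((T ⋈[h=b] π[b](U))) → 2
E2 stepwise |·|:
  U → 6
  π[b](U) → 6
  T → 4
  (π[b](U) ⋈[b=h] T) → 2
  π[h,x,f,b]((π[b](U) ⋈[b=h] T)) → 2
  π[b](π[h,x,f,b]((π[b](U) ⋈[b=h] T))) → 2

E1 and E2 produce the same multiset:
b
7
9

yes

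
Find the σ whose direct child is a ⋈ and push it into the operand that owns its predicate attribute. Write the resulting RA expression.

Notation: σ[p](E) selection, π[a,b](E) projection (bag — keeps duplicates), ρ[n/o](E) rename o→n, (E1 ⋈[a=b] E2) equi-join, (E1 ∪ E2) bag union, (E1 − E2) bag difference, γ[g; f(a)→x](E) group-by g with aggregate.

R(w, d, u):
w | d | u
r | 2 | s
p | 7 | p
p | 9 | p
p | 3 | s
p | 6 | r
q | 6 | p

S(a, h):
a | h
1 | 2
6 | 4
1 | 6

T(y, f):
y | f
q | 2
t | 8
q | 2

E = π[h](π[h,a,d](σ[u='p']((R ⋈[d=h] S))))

σ filters on u, owned by the left side.
E' = π[h](π[h,a,d]((σ[u='p'](R) ⋈[d=h] S)))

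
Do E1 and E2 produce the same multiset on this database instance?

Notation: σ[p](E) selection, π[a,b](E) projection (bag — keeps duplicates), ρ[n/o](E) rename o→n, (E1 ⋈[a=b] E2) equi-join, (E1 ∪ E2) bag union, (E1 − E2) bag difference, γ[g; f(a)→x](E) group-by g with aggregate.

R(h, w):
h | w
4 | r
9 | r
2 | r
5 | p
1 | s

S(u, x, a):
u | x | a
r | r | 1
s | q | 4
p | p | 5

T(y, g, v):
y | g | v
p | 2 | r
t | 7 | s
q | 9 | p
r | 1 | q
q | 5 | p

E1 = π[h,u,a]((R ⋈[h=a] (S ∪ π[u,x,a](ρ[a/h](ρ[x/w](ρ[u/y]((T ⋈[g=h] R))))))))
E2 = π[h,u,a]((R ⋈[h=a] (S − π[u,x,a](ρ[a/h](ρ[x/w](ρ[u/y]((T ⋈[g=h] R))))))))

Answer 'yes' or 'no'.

E1 per-node cardinality:
  R → 5
  S → 3
  T → 5
  R → 5
  (T ⋈[g=h] R) → 4
  ρ[u/y]((T ⋈[g=h] R)) → 4
  ρ[x/w](ρ[u/y]((T ⋈[g=h] R))) → 4
  ρ[a/h](ρ[x/w](ρ[u/y]((T ⋈[g=h] R)))) → 4
  π[u,x,a](ρ[a/h](ρ[x/w](ρ[u/y]((T ⋈[g=h] R))))) → 4
  (S ∪ π[u,x,a](ρ[a/h](ρ[x/w](ρ[u/y]((T ⋈[g=h] R)))))) → 7
  (R ⋈[h=a] (S ∪ π[u,x,a](ρ[a/h](ρ[x/w](ρ[u/y]((T ⋈[g=h] R))))))) → 7
  π[h,u,a]((R ⋈[h=a] (S ∪ π[u,x,a](ρ[a/h](ρ[x/w](ρ[u/y]((T ⋈[g=h] R)))))))) → 7
E2 per-node cardinality:
  R → 5
  S → 3
  T → 5
  R → 5
  (T ⋈[g=h] R) → 4
  ρ[u/y]((T ⋈[g=h] R)) → 4
  ρ[x/w](ρ[u/y]((T ⋈[g=h] R))) → 4
  ρ[a/h](ρ[x/w](ρ[u/y]((T ⋈[g=h] R)))) → 4
  π[u,x,a](ρ[a/h](ρ[x/w](ρ[u/y]((T ⋈[g=h] R))))) → 4
  (S − π[u,x,a](ρ[a/h](ρ[x/w](ρ[u/y]((T ⋈[g=h] R)))))) → 3
  (R ⋈[h=a] (S − π[u,x,a](ρ[a/h](ρ[x/w](ρ[u/y]((T ⋈[g=h] R))))))) → 3
  π[h,u,a]((R ⋈[h=a] (S − π[u,x,a](ρ[a/h](ρ[x/w](ρ[u/y]((T ⋈[g=h] R)))))))) → 3

E1 result:
h | u | a
1 | r | 1
1 | r | 1
2 | p | 2
4 | s | 4
5 | p | 5
5 | q | 5
9 | q | 9
E2 result:
h | u | a
1 | r | 1
4 | s | 4
5 | p | 5
Witness: (5, 'q', 5) appears 1× in E1 but 0× in E2.

no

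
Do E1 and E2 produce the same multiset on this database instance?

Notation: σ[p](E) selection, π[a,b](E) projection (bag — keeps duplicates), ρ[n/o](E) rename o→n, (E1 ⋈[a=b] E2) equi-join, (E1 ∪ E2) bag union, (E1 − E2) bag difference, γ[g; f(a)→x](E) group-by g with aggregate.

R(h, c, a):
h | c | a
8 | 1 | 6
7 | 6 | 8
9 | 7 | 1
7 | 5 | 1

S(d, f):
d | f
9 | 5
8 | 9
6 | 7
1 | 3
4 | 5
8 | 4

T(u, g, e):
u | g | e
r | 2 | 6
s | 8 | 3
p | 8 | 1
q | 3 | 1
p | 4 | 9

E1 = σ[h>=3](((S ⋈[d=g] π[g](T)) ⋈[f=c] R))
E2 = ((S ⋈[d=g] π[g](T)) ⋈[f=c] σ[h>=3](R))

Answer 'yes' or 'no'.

E1 per-node cardinality:
  S → 6
  T → 5
  π[g](T) → 5
  (S ⋈[d=g] π[g](T)) → 5
  R → 4
  ((S ⋈[d=g] π[g](T)) ⋈[f=c] R) → 1
  σ[h>=3](((S ⋈[d=g] π[g](T)) ⋈[f=c] R)) → 1
E2 per-node cardinality:
  S → 6
  T → 5
  π[g](T) → 5
  (S ⋈[d=g] π[g](T)) → 5
  R → 4
  σ[h>=3](R) → 4
  ((S ⋈[d=g] π[g](T)) ⋈[f=c] σ[h>=3](R)) → 1

E1 and E2 produce the same multiset:
d | f | g | h | c | a
4 | 5 | 4 | 7 | 5 | 1

yes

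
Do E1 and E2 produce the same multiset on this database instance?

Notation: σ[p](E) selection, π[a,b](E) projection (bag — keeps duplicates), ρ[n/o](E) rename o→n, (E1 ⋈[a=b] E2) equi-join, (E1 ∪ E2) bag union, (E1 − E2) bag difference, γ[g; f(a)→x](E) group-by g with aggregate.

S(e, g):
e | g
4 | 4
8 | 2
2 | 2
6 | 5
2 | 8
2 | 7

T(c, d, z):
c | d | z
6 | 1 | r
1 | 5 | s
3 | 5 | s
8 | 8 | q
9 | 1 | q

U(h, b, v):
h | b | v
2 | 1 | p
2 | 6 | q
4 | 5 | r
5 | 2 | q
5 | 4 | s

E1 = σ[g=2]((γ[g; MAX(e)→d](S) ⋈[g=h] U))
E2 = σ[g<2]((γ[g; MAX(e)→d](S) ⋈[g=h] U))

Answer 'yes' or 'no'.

E1 per-node cardinality:
  S → 6
  γ[g; MAX(e)→d](S) → 5
  U → 5
  (γ[g; MAX(e)→d](S) ⋈[g=h] U) → 5
  σ[g=2]((γ[g; MAX(e)→d](S) ⋈[g=h] U)) → 2
E2 per-node cardinality:
  S → 6
  γ[g; MAX(e)→d](S) → 5
  U → 5
  (γ[g; MAX(e)→d](S) ⋈[g=h] U) → 5
  σ[g<2]((γ[g; MAX(e)→d](S) ⋈[g=h] U)) → 0

E1 result:
g | d | h | b | v
2 | 8 | 2 | 1 | p
2 | 8 | 2 | 6 | q
E2 result:
g | d | h | b | v
(0 rows)
Witness: (2, 8, 2, 1, 'p') appears 1× in E1 but 0× in E2.

no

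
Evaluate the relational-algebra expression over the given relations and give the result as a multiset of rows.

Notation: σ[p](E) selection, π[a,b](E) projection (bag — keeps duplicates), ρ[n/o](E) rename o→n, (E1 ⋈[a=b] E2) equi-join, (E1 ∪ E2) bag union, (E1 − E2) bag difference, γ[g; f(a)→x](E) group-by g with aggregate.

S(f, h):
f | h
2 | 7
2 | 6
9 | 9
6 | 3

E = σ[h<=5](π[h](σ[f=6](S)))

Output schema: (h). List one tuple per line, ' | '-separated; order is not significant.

Stepwise |·|:
  S → 4
  σ[f=6](S) → 1
  π[h](σ[f=6](S)) → 1
  σ[h<=5](π[h](σ[f=6](S))) → 1

== RESULT ==
h
3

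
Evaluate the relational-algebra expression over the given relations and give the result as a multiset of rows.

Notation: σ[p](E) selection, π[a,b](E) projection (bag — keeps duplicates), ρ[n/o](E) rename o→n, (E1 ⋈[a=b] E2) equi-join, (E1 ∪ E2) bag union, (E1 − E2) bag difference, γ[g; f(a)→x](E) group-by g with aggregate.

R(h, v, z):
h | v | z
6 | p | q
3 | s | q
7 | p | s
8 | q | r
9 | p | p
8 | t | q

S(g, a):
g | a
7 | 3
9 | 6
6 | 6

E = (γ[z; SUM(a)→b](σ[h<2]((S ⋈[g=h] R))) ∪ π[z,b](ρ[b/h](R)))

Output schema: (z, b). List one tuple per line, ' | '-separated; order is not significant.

Row counts bottom-up:
  S → 3
  R → 6
  (S ⋈[g=h] R) → 3
  σ[h<2]((S ⋈[g=h] R)) → 0
  γ[z; SUM(a)→b](σ[h<2]((S ⋈[g=h] R))) → 0
  R → 6
  ρ[b/h](R) → 6
  π[z,b](ρ[b/h](R)) → 6
  (γ[z; SUM(a)→b](σ[h<2]((S ⋈[g=h] R))) ∪ π[z,b](ρ[b/h](R))) → 6

== RESULT ==
z | b
p | 9
q | 3
q | 6
q | 8
r | 8
s | 7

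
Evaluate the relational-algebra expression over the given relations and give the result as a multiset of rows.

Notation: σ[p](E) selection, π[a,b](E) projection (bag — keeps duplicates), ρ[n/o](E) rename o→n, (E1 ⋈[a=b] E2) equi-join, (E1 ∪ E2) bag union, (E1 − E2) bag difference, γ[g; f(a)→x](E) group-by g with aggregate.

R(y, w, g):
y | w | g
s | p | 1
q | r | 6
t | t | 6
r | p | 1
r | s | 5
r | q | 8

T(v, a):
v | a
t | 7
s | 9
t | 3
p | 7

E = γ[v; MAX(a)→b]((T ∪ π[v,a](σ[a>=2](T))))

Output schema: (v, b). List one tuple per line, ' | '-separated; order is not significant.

Stepwise |·|:
  T → 4
  T → 4
  σ[a>=2](T) → 4
  π[v,a](σ[a>=2](T)) → 4
  (T ∪ π[v,a](σ[a>=2](T))) → 8
  γ[v; MAX(a)→b]((T ∪ π[v,a](σ[a>=2](T)))) → 3

== RESULT ==
v | b
p | 7
s | 9
t | 7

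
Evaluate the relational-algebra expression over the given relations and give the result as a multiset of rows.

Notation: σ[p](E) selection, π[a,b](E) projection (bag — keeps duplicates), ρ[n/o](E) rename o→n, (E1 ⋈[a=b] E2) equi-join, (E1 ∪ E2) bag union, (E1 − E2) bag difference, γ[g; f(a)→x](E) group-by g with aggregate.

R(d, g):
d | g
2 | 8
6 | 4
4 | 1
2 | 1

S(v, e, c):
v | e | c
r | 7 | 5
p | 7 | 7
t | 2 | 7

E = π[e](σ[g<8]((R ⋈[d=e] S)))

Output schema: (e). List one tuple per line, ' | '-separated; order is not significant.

Row counts bottom-up:
  R → 4
  S → 3
  (R ⋈[d=e] S) → 2
  σ[g<8]((R ⋈[d=e] S)) → 1
  π[e](σ[g<8]((R ⋈[d=e] S))) → 1

== RESULT ==
e
2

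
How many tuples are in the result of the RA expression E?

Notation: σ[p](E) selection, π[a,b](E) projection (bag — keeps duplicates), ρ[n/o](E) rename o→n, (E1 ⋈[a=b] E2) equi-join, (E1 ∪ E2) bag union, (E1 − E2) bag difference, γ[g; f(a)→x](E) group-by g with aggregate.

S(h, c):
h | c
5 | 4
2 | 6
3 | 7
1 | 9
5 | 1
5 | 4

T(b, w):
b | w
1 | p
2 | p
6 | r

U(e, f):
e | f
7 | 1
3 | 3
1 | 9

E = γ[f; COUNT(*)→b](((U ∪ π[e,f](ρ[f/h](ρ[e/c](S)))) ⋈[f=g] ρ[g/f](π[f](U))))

Row counts bottom-up:
  U → 3
  S → 6
  ρ[e/c](S) → 6
  ρ[f/h](ρ[e/c](S)) → 6
  π[e,f](ρ[f/h](ρ[e/c](S))) → 6
  (U ∪ π[e,f](ρ[f/h](ρ[e/c](S)))) → 9
  U → 3
  π[f](U) → 3
  ρ[g/f](π[f](U)) → 3
  ((U ∪ π[e,f](ρ[f/h](ρ[e/c](S)))) ⋈[f=g] ρ[g/f](π[f](U))) → 5
  γ[f; COUNT(*)→b](((U ∪ π[e,f](ρ[f/h](ρ[e/c](S)))) ⋈[f=g] ρ[g/f](π[f](U)))) → 3

|E| = 3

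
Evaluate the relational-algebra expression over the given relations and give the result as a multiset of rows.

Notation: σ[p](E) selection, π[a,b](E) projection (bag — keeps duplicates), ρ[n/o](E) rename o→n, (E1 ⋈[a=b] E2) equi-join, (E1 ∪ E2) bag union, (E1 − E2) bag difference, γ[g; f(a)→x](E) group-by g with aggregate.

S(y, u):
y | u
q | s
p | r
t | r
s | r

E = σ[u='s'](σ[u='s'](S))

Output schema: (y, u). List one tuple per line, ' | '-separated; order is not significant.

Subexpression sizes:
  S → 4
  σ[u='s'](S) → 1
  σ[u='s'](σ[u='s'](S)) → 1

== RESULT ==
y | u
q | s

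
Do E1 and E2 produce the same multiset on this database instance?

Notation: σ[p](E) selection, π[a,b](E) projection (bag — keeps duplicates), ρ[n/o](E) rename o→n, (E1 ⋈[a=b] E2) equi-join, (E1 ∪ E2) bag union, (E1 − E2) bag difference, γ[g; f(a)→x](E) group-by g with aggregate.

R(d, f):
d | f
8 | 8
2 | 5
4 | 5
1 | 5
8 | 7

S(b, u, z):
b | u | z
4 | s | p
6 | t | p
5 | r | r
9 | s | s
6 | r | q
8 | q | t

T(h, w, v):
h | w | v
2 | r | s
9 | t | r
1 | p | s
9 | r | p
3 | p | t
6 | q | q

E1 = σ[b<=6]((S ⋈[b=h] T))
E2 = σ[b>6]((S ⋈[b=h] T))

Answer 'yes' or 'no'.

E1 row counts bottom-up:
  S → 6
  T → 6
  (S ⋈[b=h] T) → 4
  σ[b<=6]((S ⋈[b=h] T)) → 2
E2 row counts bottom-up:
  S → 6
  T → 6
  (S ⋈[b=h] T) → 4
  σ[b>6]((S ⋈[b=h] T)) → 2

E1 result:
b | u | z | h | w | v
6 | r | q | 6 | q | q
6 | t | p | 6 | q | q
E2 result:
b | u | z | h | w | v
9 | s | s | 9 | r | p
9 | s | s | 9 | t | r
Witness: (9, 's', 's', 9, 't', 'r') appears 0× in E1 but 1× in E2.

no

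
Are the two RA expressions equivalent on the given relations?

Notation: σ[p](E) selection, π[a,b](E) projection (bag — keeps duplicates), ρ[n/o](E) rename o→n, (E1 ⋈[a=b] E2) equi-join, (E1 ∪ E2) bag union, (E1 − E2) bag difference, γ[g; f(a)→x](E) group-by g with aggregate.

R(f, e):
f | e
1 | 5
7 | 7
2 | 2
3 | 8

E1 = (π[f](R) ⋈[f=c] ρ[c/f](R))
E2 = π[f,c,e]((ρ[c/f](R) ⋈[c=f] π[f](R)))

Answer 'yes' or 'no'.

E1 per-node cardinality:
  R → 4
  π[f](R) → 4
  R → 4
  ρ[c/f](R) → 4
  (π[f](R) ⋈[f=c] ρ[c/f](R)) → 4
E2 per-node cardinality:
  R → 4
  ρ[c/f](R) → 4
  R → 4
  π[f](R) → 4
  (ρ[c/f](R) ⋈[c=f] π[f](R)) → 4
  π[f,c,e]((ρ[c/f](R) ⋈[c=f] π[f](R))) → 4

E1 and E2 produce the same multiset:
f | c | e
1 | 1 | 5
2 | 2 | 2
3 | 3 | 8
7 | 7 | 7

yes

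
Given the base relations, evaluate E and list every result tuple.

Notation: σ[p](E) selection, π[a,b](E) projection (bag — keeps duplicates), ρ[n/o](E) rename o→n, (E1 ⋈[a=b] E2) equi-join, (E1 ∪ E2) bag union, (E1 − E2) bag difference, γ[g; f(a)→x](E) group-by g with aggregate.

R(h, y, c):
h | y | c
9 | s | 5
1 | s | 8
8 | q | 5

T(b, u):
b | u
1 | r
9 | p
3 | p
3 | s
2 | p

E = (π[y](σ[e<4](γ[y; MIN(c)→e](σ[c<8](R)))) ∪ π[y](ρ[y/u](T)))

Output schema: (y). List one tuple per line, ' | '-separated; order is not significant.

Stepwise |·|:
  R → 3
  σ[c<8](R) → 2
  γ[y; MIN(c)→e](σ[c<8](R)) → 2
  σ[e<4](γ[y; MIN(c)→e](σ[c<8](R))) → 0
  π[y](σ[e<4](γ[y; MIN(c)→e](σ[c<8](R)))) → 0
  T → 5
  ρ[y/u](T) → 5
  π[y](ρ[y/u](T)) → 5
  (π[y](σ[e<4](γ[y; MIN(c)→e](σ[c<8](R)))) ∪ π[y](ρ[y/u](T))) → 5

== RESULT ==
y
p
p
p
r
s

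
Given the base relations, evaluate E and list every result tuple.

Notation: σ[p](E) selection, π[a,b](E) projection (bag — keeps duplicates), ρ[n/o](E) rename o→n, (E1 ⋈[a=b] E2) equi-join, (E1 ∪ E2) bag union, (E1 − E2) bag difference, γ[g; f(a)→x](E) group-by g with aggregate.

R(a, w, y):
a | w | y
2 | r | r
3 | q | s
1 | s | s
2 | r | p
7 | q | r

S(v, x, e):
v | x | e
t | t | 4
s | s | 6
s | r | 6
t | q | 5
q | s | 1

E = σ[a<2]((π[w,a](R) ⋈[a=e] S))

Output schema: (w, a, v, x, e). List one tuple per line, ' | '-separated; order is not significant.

Per-node cardinality:
  R → 5
  π[w,a](R) → 5
  S → 5
  (π[w,a](R) ⋈[a=e] S) → 1
  σ[a<2]((π[w,a](R) ⋈[a=e] S)) → 1

== RESULT ==
w | a | v | x | e
s | 1 | q | s | 1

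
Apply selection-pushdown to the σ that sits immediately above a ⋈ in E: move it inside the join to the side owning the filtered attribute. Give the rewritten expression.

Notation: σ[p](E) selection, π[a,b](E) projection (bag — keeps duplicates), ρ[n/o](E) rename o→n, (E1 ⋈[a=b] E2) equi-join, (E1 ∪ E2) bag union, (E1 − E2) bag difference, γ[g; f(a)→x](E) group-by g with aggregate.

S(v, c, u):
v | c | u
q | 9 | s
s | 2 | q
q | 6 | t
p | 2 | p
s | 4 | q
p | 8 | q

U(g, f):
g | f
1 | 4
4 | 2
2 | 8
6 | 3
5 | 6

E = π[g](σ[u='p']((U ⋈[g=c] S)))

σ filters on u, owned by the right side.
E' = π[g]((U ⋈[g=c] σ[u='p'](S)))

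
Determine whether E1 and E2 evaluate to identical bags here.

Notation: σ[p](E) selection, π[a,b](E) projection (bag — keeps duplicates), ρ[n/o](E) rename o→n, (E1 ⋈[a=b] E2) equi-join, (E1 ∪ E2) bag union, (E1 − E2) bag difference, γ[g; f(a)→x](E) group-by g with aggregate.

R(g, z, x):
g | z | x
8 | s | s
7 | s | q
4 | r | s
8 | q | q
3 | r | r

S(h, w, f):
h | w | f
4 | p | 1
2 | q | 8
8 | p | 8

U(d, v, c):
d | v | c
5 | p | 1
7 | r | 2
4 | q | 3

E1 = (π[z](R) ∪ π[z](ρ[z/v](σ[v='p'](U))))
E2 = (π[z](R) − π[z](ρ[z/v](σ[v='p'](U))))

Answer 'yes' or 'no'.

E1 subexpression sizes:
  R → 5
  π[z](R) → 5
  U → 3
  σ[v='p'](U) → 1
  ρ[z/v](σ[v='p'](U)) → 1
  π[z](ρ[z/v](σ[v='p'](U))) → 1
  (π[z](R) ∪ π[z](ρ[z/v](σ[v='p'](U)))) → 6
E2 subexpression sizes:
  R → 5
  π[z](R) → 5
  U → 3
  σ[v='p'](U) → 1
  ρ[z/v](σ[v='p'](U)) → 1
  π[z](ρ[z/v](σ[v='p'](U))) → 1
  (π[z](R) − π[z](ρ[z/v](σ[v='p'](U)))) → 5

E1 result:
z
p
q
r
r
s
s
E2 result:
z
q
r
r
s
s
Witness: ('p',) appears 1× in E1 but 0× in E2.

no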